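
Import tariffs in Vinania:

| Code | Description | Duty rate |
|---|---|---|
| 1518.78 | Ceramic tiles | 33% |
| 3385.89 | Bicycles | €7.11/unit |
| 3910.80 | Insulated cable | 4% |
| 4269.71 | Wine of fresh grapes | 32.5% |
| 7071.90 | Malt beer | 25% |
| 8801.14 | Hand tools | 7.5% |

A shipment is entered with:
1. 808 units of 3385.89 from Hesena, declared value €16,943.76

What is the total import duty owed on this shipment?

Line 1 (3385.89, Hesena, 808 units, €16,943.76):
Base rate for 3385.89 is €7.11/unit.
Duty = 808 × €7.11 = €5,744.88.

€5,744.88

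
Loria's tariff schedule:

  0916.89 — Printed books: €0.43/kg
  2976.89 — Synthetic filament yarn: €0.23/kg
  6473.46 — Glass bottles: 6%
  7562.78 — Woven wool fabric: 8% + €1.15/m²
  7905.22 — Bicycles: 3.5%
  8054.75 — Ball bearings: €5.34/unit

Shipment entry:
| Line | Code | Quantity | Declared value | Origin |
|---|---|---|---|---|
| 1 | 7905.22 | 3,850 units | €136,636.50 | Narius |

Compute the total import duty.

€4,782.28

Line 1 (7905.22, Narius, 3,850 units, €136,636.50):
Base rate for 7905.22 is 3.5%.
Duty = €136,636.50 × 3.5% = €4,782.28.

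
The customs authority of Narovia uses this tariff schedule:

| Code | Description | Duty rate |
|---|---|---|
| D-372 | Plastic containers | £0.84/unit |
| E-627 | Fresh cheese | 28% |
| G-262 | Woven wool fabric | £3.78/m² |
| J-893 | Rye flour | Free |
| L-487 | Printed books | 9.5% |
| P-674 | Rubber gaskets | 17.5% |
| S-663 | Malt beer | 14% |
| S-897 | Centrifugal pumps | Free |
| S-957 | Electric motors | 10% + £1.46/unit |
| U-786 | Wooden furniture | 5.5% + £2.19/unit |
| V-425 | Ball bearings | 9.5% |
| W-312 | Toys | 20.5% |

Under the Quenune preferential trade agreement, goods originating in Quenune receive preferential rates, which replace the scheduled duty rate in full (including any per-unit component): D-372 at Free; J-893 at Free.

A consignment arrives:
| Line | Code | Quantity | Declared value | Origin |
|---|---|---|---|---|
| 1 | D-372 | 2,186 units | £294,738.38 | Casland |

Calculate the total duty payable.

£1,836.24

Line 1 (D-372, Casland, 2,186 units, £294,738.38):
Base rate for D-372 is £0.84/unit.
D-372 has an FTA preferential rate, but origin Casland is not Quenune; base rate stands.
Duty = 2,186 × £0.84 = £1,836.24.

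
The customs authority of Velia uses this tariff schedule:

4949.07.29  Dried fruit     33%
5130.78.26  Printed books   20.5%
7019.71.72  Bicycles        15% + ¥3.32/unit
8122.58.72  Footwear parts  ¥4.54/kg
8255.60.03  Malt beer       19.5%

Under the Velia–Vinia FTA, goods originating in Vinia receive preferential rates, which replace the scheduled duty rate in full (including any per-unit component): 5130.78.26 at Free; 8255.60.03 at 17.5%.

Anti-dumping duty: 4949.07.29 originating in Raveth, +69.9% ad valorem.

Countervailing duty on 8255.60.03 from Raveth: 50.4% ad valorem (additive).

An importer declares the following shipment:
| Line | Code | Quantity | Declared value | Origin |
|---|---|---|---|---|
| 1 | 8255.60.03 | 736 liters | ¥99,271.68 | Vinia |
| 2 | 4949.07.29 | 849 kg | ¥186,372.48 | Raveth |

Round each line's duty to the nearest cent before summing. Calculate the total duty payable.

Line 1 (8255.60.03, Vinia, 736 liters, ¥99,271.68):
Base rate for 8255.60.03 is 19.5%.
Origin Vinia qualifies under the Velia–Vinia agreement and 8255.60.03 is covered: preferential rate 17.5% applies instead.
The additional-duty order on 8255.60.03 targets Raveth, not Vinia; it does not apply.
Duty = ¥99,271.68 × 17.5% = ¥17,372.54.
Line 2 (4949.07.29, Raveth, 849 kg, ¥186,372.48):
Base rate for 4949.07.29 is 33%.
Additional duty on 4949.07.29 from Raveth: +69.9%. Applied ad valorem rate: 33% + 69.9% = 102.9%.
Duty = ¥186,372.48 × 102.9% = ¥191,777.28.
Total = ¥17,372.54 + ¥191,777.28 = ¥209,149.82.

¥209,149.82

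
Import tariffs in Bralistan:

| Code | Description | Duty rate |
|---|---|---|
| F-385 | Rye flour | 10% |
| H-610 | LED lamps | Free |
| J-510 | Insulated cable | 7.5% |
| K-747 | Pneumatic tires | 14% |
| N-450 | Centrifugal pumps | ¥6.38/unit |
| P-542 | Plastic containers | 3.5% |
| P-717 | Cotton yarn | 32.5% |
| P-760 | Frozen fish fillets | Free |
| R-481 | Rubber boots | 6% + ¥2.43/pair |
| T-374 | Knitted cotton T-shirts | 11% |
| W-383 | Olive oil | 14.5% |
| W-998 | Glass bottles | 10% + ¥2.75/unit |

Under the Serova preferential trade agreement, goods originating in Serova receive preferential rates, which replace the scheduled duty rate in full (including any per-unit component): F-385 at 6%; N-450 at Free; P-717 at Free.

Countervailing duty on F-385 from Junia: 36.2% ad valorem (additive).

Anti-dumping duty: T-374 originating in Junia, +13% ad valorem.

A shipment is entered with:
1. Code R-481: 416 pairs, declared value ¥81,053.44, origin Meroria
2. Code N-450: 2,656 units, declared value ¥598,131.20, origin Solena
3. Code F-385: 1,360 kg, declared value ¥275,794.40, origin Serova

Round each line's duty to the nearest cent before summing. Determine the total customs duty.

Line 1 (R-481, Meroria, 416 pairs, ¥81,053.44):
Base rate for R-481 is 6% + ¥2.43/pair.
Duty = ¥81,053.44 × 6% + 416 × ¥2.43 = ¥5,874.09.
Line 2 (N-450, Solena, 2,656 units, ¥598,131.20):
Base rate for N-450 is ¥6.38/unit.
N-450 has an FTA preferential rate, but origin Solena is not Serova; base rate stands.
Duty = 2,656 × ¥6.38 = ¥16,945.28.
Line 3 (F-385, Serova, 1,360 kg, ¥275,794.40):
Base rate for F-385 is 10%.
Origin Serova qualifies under the Bralistan–Serova agreement and F-385 is covered: preferential rate 6% applies instead.
The additional-duty order on F-385 targets Junia, not Serova; it does not apply.
Duty = ¥275,794.40 × 6% = ¥16,547.66.
Total = ¥5,874.09 + ¥16,945.28 + ¥16,547.66 = ¥39,367.03.

¥39,367.03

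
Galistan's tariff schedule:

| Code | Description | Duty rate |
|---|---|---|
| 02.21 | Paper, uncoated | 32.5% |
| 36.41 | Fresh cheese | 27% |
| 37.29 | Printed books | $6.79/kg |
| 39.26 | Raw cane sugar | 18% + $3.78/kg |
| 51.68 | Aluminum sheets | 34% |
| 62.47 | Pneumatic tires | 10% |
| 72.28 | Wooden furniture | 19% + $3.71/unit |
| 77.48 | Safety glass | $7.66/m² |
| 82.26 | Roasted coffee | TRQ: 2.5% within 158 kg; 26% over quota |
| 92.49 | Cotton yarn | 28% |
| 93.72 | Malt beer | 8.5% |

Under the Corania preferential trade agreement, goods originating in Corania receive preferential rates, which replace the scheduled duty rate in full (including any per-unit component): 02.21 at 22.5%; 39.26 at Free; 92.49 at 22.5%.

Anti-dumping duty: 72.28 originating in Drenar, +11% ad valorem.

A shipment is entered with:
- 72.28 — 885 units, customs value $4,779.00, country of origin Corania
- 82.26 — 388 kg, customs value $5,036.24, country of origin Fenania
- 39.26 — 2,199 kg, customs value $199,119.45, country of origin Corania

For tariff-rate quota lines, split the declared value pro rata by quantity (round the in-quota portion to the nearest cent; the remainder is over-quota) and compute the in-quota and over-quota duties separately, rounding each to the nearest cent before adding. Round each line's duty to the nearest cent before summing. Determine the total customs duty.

Line 1 (72.28, Corania, 885 units, $4,779.00):
Base rate for 72.28 is 19% + $3.71/unit.
Origin Corania is the FTA partner but 72.28 is not on the preference list; base rate stands.
The additional-duty order on 72.28 targets Drenar, not Corania; it does not apply.
Duty = $4,779.00 × 19% + 885 × $3.71 = $4,191.36.
Line 2 (82.26, Fenania, 388 kg, $5,036.24):
Code 82.26 is under a tariff-rate quota (threshold 158 kg). In-quota: 158 kg at 2.5%; over-quota: 230 kg at 26%.
Pro-rata value split: in-quota = $5,036.24 × 158/388 = $2,050.84; over-quota = $5,036.24 − $2,050.84 = $2,985.40.
In-quota duty = $2,050.84 × 2.5% = $51.27. Over-quota duty = $2,985.40 × 26% = $776.20.
Line duty = $51.27 + $776.20 = $827.47.
Line 3 (39.26, Corania, 2,199 kg, $199,119.45):
Base rate for 39.26 is 18% + $3.78/kg.
Origin Corania qualifies under the Galistan–Corania agreement and 39.26 is covered: preferential rate Free applies instead.
Duty = $199,119.45 × 0% = $0.00.
Total = $4,191.36 + $827.47 + $0.00 = $5,018.83.

$5,018.83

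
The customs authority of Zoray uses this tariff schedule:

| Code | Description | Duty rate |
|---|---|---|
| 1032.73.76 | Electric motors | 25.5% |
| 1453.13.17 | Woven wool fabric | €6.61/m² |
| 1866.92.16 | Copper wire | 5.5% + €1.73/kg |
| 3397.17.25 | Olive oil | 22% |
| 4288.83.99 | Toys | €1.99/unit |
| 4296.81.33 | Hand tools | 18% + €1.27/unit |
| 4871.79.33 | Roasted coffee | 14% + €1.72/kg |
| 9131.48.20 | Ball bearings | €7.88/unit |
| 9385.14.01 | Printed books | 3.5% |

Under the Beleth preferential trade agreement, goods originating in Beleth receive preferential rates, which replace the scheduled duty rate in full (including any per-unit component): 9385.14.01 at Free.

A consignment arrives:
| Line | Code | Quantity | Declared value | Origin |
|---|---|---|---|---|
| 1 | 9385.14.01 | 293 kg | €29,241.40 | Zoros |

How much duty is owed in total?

Line 1 (9385.14.01, Zoros, 293 kg, €29,241.40):
Base rate for 9385.14.01 is 3.5%.
9385.14.01 has an FTA preferential rate, but origin Zoros is not Beleth; base rate stands.
Duty = €29,241.40 × 3.5% = €1,023.45.

€1,023.45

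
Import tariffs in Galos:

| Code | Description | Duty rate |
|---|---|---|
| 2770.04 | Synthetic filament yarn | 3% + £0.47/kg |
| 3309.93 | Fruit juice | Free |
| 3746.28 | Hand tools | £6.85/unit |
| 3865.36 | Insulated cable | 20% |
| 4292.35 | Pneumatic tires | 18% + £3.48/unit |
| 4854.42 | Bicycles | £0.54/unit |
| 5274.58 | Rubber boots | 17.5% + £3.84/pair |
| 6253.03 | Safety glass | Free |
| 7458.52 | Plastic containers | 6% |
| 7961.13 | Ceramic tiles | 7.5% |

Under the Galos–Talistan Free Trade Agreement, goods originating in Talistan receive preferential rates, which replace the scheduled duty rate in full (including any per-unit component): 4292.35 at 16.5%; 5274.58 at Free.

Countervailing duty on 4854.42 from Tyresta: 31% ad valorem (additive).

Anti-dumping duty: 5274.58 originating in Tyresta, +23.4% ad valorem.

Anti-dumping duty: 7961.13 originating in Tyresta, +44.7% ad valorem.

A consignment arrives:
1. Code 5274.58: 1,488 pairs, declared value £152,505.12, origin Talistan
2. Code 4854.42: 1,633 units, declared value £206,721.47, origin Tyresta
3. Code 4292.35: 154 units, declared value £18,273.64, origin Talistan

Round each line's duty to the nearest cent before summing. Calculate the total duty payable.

Line 1 (5274.58, Talistan, 1,488 pairs, £152,505.12):
Base rate for 5274.58 is 17.5% + £3.84/pair.
Origin Talistan qualifies under the Galos–Talistan agreement and 5274.58 is covered: preferential rate Free applies instead.
The additional-duty order on 5274.58 targets Tyresta, not Talistan; it does not apply.
Duty = £152,505.12 × 0% = £0.00.
Line 2 (4854.42, Tyresta, 1,633 units, £206,721.47):
Base rate for 4854.42 is £0.54/unit.
Additional duty on 4854.42 from Tyresta: +31% ad valorem. Applied ad valorem rate = 31%.
Duty = £206,721.47 × 31% + 1,633 × £0.54 = £64,965.48.
Line 3 (4292.35, Talistan, 154 units, £18,273.64):
Base rate for 4292.35 is 18% + £3.48/unit.
Origin Talistan qualifies under the Galos–Talistan agreement and 4292.35 is covered: preferential rate 16.5% applies instead.
Duty = £18,273.64 × 16.5% = £3,015.15.
Total = £0.00 + £64,965.48 + £3,015.15 = £67,980.63.

£67,980.63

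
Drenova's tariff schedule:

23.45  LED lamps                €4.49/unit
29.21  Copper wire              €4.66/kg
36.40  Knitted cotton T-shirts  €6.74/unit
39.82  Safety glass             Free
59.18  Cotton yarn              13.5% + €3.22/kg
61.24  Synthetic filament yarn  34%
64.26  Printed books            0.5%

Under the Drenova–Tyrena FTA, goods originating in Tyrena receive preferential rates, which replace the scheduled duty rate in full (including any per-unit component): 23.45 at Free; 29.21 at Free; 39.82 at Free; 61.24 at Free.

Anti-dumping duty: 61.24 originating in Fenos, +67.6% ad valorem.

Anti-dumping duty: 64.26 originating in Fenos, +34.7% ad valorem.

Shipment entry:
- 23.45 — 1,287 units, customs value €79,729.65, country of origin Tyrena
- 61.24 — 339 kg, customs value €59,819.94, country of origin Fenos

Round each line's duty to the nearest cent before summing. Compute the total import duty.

€60,777.06

Line 1 (23.45, Tyrena, 1,287 units, €79,729.65):
Base rate for 23.45 is €4.49/unit.
Origin Tyrena qualifies under the Drenova–Tyrena agreement and 23.45 is covered: preferential rate Free applies instead.
Duty = €79,729.65 × 0% = €0.00.
Line 2 (61.24, Fenos, 339 kg, €59,819.94):
Base rate for 61.24 is 34%.
61.24 has an FTA preferential rate, but origin Fenos is not Tyrena; base rate stands.
Additional duty on 61.24 from Fenos: +67.6%. Applied ad valorem rate: 34% + 67.6% = 101.6%.
Duty = €59,819.94 × 101.6% = €60,777.06.
Total = €0.00 + €60,777.06 = €60,777.06.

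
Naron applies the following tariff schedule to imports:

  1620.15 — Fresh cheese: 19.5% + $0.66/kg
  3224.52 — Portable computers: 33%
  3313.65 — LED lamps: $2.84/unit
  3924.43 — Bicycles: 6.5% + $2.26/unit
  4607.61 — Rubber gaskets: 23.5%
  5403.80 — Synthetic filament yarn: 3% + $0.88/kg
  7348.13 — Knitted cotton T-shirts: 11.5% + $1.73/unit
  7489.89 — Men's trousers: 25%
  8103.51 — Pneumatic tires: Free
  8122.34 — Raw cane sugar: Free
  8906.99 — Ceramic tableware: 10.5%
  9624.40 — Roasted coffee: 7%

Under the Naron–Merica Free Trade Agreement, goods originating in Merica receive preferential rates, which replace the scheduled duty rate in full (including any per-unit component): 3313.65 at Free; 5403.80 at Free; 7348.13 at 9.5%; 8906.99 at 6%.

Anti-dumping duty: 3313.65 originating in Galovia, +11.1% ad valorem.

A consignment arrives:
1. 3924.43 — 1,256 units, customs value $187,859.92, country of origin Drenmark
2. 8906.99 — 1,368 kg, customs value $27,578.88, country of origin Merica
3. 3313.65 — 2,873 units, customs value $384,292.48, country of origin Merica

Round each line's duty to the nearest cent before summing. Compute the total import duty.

Line 1 (3924.43, Drenmark, 1,256 units, $187,859.92):
Base rate for 3924.43 is 6.5% + $2.26/unit.
Duty = $187,859.92 × 6.5% + 1,256 × $2.26 = $15,049.45.
Line 2 (8906.99, Merica, 1,368 kg, $27,578.88):
Base rate for 8906.99 is 10.5%.
Origin Merica qualifies under the Naron–Merica agreement and 8906.99 is covered: preferential rate 6% applies instead.
Duty = $27,578.88 × 6% = $1,654.73.
Line 3 (3313.65, Merica, 2,873 units, $384,292.48):
Base rate for 3313.65 is $2.84/unit.
Origin Merica qualifies under the Naron–Merica agreement and 3313.65 is covered: preferential rate Free applies instead.
The additional-duty order on 3313.65 targets Galovia, not Merica; it does not apply.
Duty = $384,292.48 × 0% = $0.00.
Total = $15,049.45 + $1,654.73 + $0.00 = $16,704.18.

$16,704.18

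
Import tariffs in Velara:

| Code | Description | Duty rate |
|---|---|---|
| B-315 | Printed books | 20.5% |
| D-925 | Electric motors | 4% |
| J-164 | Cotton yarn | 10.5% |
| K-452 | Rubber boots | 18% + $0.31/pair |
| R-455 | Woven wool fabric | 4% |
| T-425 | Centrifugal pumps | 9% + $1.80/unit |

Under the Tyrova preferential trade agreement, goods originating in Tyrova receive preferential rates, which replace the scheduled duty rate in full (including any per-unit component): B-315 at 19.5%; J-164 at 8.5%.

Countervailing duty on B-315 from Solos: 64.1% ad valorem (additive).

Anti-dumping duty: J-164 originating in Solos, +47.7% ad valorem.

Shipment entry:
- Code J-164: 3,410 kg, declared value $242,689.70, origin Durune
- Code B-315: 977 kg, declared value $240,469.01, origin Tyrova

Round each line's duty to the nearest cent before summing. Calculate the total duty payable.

$72,373.88

Line 1 (J-164, Durune, 3,410 kg, $242,689.70):
Base rate for J-164 is 10.5%.
J-164 has an FTA preferential rate, but origin Durune is not Tyrova; base rate stands.
The additional-duty order on J-164 targets Solos, not Durune; it does not apply.
Duty = $242,689.70 × 10.5% = $25,482.42.
Line 2 (B-315, Tyrova, 977 kg, $240,469.01):
Base rate for B-315 is 20.5%.
Origin Tyrova qualifies under the Velara–Tyrova agreement and B-315 is covered: preferential rate 19.5% applies instead.
The additional-duty order on B-315 targets Solos, not Tyrova; it does not apply.
Duty = $240,469.01 × 19.5% = $46,891.46.
Total = $25,482.42 + $46,891.46 = $72,373.88.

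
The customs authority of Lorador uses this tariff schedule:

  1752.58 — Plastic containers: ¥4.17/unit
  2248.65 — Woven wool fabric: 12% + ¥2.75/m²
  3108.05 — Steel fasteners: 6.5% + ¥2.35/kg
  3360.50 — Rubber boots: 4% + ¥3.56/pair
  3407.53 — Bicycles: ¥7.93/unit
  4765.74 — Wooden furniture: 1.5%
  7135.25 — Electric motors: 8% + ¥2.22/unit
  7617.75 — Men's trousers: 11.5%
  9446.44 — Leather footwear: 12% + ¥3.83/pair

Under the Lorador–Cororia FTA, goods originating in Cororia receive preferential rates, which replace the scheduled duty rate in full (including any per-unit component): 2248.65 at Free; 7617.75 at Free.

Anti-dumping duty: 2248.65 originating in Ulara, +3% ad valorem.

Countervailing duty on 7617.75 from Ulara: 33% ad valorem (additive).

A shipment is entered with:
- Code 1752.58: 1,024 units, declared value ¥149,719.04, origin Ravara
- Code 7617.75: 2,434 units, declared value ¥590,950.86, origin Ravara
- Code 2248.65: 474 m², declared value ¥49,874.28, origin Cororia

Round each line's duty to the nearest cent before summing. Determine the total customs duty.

Line 1 (1752.58, Ravara, 1,024 units, ¥149,719.04):
Base rate for 1752.58 is ¥4.17/unit.
Duty = 1,024 × ¥4.17 = ¥4,270.08.
Line 2 (7617.75, Ravara, 2,434 units, ¥590,950.86):
Base rate for 7617.75 is 11.5%.
7617.75 has an FTA preferential rate, but origin Ravara is not Cororia; base rate stands.
The additional-duty order on 7617.75 targets Ulara, not Ravara; it does not apply.
Duty = ¥590,950.86 × 11.5% = ¥67,959.35.
Line 3 (2248.65, Cororia, 474 m², ¥49,874.28):
Base rate for 2248.65 is 12% + ¥2.75/m².
Origin Cororia qualifies under the Lorador–Cororia agreement and 2248.65 is covered: preferential rate Free applies instead.
The additional-duty order on 2248.65 targets Ulara, not Cororia; it does not apply.
Duty = ¥49,874.28 × 0% = ¥0.00.
Total = ¥4,270.08 + ¥67,959.35 + ¥0.00 = ¥72,229.43.

¥72,229.43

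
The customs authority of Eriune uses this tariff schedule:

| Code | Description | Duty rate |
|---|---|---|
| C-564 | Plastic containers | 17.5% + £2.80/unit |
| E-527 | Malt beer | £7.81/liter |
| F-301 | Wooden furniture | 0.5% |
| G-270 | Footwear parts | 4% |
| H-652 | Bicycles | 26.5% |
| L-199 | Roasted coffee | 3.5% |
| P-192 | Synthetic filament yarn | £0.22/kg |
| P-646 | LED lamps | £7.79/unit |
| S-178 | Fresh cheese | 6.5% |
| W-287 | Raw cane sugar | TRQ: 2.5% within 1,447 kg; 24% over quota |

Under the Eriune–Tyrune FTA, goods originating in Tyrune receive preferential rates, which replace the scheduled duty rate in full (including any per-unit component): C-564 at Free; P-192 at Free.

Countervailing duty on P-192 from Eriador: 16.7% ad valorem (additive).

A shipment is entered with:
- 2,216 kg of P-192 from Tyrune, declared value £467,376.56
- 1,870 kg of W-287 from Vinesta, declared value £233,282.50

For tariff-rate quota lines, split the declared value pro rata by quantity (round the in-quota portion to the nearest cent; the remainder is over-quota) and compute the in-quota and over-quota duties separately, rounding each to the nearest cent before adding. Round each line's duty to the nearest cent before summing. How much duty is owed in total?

£17,177.45

Line 1 (P-192, Tyrune, 2,216 kg, £467,376.56):
Base rate for P-192 is £0.22/kg.
Origin Tyrune qualifies under the Eriune–Tyrune agreement and P-192 is covered: preferential rate Free applies instead.
The additional-duty order on P-192 targets Eriador, not Tyrune; it does not apply.
Duty = £467,376.56 × 0% = £0.00.
Line 2 (W-287, Vinesta, 1,870 kg, £233,282.50):
Code W-287 is under a tariff-rate quota (threshold 1,447 kg). In-quota: 1,447 kg at 2.5%; over-quota: 423 kg at 24%.
Pro-rata value split: in-quota = £233,282.50 × 1,447/1,870 = £180,513.25; over-quota = £233,282.50 − £180,513.25 = £52,769.25.
In-quota duty = £180,513.25 × 2.5% = £4,512.83. Over-quota duty = £52,769.25 × 24% = £12,664.62.
Line duty = £4,512.83 + £12,664.62 = £17,177.45.
Total = £0.00 + £17,177.45 = £17,177.45.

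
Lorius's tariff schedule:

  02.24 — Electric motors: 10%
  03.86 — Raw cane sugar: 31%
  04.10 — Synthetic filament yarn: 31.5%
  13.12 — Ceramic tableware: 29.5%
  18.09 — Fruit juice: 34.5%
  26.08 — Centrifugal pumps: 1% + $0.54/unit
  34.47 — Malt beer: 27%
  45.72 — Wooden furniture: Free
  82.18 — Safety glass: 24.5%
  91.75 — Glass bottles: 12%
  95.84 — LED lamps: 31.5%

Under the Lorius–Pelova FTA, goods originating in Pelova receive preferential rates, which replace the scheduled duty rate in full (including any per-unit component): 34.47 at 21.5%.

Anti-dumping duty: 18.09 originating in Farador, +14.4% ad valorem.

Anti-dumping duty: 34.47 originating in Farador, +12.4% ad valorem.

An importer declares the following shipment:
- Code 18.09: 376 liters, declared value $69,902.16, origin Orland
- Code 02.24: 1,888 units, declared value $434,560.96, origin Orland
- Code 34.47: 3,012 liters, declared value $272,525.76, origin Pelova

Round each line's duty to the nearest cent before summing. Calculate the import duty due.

$126,165.39

Line 1 (18.09, Orland, 376 liters, $69,902.16):
Base rate for 18.09 is 34.5%.
The additional-duty order on 18.09 targets Farador, not Orland; it does not apply.
Duty = $69,902.16 × 34.5% = $24,116.25.
Line 2 (02.24, Orland, 1,888 units, $434,560.96):
Base rate for 02.24 is 10%.
Duty = $434,560.96 × 10% = $43,456.10.
Line 3 (34.47, Pelova, 3,012 liters, $272,525.76):
Base rate for 34.47 is 27%.
Origin Pelova qualifies under the Lorius–Pelova agreement and 34.47 is covered: preferential rate 21.5% applies instead.
The additional-duty order on 34.47 targets Farador, not Pelova; it does not apply.
Duty = $272,525.76 × 21.5% = $58,593.04.
Total = $24,116.25 + $43,456.10 + $58,593.04 = $126,165.39.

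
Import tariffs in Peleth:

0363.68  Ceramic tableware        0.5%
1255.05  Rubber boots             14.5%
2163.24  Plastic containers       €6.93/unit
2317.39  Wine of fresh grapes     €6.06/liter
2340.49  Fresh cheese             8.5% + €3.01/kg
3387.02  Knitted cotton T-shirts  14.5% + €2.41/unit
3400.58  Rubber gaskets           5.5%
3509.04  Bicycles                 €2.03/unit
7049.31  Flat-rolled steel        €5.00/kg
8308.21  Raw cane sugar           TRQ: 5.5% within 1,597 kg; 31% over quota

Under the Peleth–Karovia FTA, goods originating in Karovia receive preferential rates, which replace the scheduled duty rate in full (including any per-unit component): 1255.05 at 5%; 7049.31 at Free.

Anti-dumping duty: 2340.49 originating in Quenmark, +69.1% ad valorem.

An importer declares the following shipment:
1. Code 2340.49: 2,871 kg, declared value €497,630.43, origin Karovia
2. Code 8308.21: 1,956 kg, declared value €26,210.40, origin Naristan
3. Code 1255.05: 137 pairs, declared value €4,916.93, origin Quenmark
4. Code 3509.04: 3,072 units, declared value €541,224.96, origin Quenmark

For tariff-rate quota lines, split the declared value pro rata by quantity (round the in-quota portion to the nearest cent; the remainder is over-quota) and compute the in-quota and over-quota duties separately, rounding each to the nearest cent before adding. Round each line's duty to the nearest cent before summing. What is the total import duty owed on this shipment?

€60,557.69

Line 1 (2340.49, Karovia, 2,871 kg, €497,630.43):
Base rate for 2340.49 is 8.5% + €3.01/kg.
Origin Karovia is the FTA partner but 2340.49 is not on the preference list; base rate stands.
The additional-duty order on 2340.49 targets Quenmark, not Karovia; it does not apply.
Duty = €497,630.43 × 8.5% + 2,871 × €3.01 = €50,940.30.
Line 2 (8308.21, Naristan, 1,956 kg, €26,210.40):
Code 8308.21 is under a tariff-rate quota (threshold 1,597 kg). In-quota: 1,597 kg at 5.5%; over-quota: 359 kg at 31%.
Pro-rata value split: in-quota = €26,210.40 × 1,597/1,956 = €21,399.80; over-quota = €26,210.40 − €21,399.80 = €4,810.60.
In-quota duty = €21,399.80 × 5.5% = €1,176.99. Over-quota duty = €4,810.60 × 31% = €1,491.29.
Line duty = €1,176.99 + €1,491.29 = €2,668.28.
Line 3 (1255.05, Quenmark, 137 pairs, €4,916.93):
Base rate for 1255.05 is 14.5%.
1255.05 has an FTA preferential rate, but origin Quenmark is not Karovia; base rate stands.
Duty = €4,916.93 × 14.5% = €712.95.
Line 4 (3509.04, Quenmark, 3,072 units, €541,224.96):
Base rate for 3509.04 is €2.03/unit.
Duty = 3,072 × €2.03 = €6,236.16.
Total = €50,940.30 + €2,668.28 + €712.95 + €6,236.16 = €60,557.69.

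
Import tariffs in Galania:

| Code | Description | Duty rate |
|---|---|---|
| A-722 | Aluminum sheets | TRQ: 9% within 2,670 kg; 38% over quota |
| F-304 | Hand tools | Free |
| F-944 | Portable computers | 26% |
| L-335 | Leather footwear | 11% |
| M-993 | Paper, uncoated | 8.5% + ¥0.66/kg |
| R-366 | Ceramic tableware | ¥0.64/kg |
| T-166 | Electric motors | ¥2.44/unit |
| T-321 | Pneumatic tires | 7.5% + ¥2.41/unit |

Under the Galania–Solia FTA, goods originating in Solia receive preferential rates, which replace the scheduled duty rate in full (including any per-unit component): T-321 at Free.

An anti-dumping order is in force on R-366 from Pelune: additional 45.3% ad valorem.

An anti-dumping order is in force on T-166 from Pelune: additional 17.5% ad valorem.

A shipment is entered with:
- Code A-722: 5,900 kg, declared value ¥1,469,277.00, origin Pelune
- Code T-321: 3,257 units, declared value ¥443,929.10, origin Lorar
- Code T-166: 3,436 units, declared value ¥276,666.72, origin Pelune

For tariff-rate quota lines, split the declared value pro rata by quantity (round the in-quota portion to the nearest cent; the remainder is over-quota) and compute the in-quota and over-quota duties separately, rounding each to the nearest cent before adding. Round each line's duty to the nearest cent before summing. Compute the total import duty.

¥463,445.90

Line 1 (A-722, Pelune, 5,900 kg, ¥1,469,277.00):
Code A-722 is under a tariff-rate quota (threshold 2,670 kg). In-quota: 2,670 kg at 9%; over-quota: 3,230 kg at 38%.
Pro-rata value split: in-quota = ¥1,469,277.00 × 2,670/5,900 = ¥664,910.10; over-quota = ¥1,469,277.00 − ¥664,910.10 = ¥804,366.90.
In-quota duty = ¥664,910.10 × 9% = ¥59,841.91. Over-quota duty = ¥804,366.90 × 38% = ¥305,659.42.
Line duty = ¥59,841.91 + ¥305,659.42 = ¥365,501.33.
Line 2 (T-321, Lorar, 3,257 units, ¥443,929.10):
Base rate for T-321 is 7.5% + ¥2.41/unit.
T-321 has an FTA preferential rate, but origin Lorar is not Solia; base rate stands.
Duty = ¥443,929.10 × 7.5% + 3,257 × ¥2.41 = ¥41,144.05.
Line 3 (T-166, Pelune, 3,436 units, ¥276,666.72):
Base rate for T-166 is ¥2.44/unit.
Additional duty on T-166 from Pelune: +17.5% ad valorem. Applied ad valorem rate = 17.5%.
Duty = ¥276,666.72 × 17.5% + 3,436 × ¥2.44 = ¥56,800.52.
Total = ¥365,501.33 + ¥41,144.05 + ¥56,800.52 = ¥463,445.90.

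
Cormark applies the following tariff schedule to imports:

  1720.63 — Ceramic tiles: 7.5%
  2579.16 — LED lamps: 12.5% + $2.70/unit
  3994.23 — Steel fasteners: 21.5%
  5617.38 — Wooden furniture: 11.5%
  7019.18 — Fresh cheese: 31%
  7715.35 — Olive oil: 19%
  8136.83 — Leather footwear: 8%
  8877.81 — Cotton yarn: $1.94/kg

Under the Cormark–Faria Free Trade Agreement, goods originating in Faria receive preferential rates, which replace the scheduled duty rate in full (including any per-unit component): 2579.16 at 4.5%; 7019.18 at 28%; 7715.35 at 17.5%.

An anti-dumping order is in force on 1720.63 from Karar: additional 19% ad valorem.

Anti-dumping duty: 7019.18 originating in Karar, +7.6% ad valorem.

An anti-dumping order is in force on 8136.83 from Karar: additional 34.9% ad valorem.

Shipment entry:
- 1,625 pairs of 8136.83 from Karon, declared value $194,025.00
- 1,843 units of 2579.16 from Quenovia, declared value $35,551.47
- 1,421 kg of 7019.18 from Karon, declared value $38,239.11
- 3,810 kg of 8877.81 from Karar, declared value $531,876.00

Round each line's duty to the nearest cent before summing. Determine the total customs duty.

Line 1 (8136.83, Karon, 1,625 pairs, $194,025.00):
Base rate for 8136.83 is 8%.
The additional-duty order on 8136.83 targets Karar, not Karon; it does not apply.
Duty = $194,025.00 × 8% = $15,522.00.
Line 2 (2579.16, Quenovia, 1,843 units, $35,551.47):
Base rate for 2579.16 is 12.5% + $2.70/unit.
2579.16 has an FTA preferential rate, but origin Quenovia is not Faria; base rate stands.
Duty = $35,551.47 × 12.5% + 1,843 × $2.70 = $9,420.03.
Line 3 (7019.18, Karon, 1,421 kg, $38,239.11):
Base rate for 7019.18 is 31%.
7019.18 has an FTA preferential rate, but origin Karon is not Faria; base rate stands.
The additional-duty order on 7019.18 targets Karar, not Karon; it does not apply.
Duty = $38,239.11 × 31% = $11,854.12.
Line 4 (8877.81, Karar, 3,810 kg, $531,876.00):
Base rate for 8877.81 is $1.94/kg.
Duty = 3,810 × $1.94 = $7,391.40.
Total = $15,522.00 + $9,420.03 + $11,854.12 + $7,391.40 = $44,187.55.

$44,187.55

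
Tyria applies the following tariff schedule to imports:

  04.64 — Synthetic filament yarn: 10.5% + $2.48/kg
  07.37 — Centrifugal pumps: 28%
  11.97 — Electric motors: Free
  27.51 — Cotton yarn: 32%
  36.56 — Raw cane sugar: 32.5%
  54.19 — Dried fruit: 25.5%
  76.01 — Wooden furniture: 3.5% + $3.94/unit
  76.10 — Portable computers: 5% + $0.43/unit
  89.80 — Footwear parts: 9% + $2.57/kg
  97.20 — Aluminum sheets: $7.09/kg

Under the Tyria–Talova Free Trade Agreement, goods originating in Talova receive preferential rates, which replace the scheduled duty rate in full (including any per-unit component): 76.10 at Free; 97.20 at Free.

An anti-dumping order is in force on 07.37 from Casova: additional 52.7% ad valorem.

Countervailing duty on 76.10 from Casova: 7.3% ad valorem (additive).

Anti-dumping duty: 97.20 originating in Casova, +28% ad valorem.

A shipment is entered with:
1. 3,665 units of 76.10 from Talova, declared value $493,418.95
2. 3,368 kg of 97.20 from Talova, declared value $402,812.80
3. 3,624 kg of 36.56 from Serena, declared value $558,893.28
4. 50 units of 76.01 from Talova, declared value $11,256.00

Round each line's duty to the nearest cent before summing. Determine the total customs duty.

$182,231.28

Line 1 (76.10, Talova, 3,665 units, $493,418.95):
Base rate for 76.10 is 5% + $0.43/unit.
Origin Talova qualifies under the Tyria–Talova agreement and 76.10 is covered: preferential rate Free applies instead.
The additional-duty order on 76.10 targets Casova, not Talova; it does not apply.
Duty = $493,418.95 × 0% = $0.00.
Line 2 (97.20, Talova, 3,368 kg, $402,812.80):
Base rate for 97.20 is $7.09/kg.
Origin Talova qualifies under the Tyria–Talova agreement and 97.20 is covered: preferential rate Free applies instead.
The additional-duty order on 97.20 targets Casova, not Talova; it does not apply.
Duty = $402,812.80 × 0% = $0.00.
Line 3 (36.56, Serena, 3,624 kg, $558,893.28):
Base rate for 36.56 is 32.5%.
Duty = $558,893.28 × 32.5% = $181,640.32.
Line 4 (76.01, Talova, 50 units, $11,256.00):
Base rate for 76.01 is 3.5% + $3.94/unit.
Origin Talova is the FTA partner but 76.01 is not on the preference list; base rate stands.
Duty = $11,256.00 × 3.5% + 50 × $3.94 = $590.96.
Total = $0.00 + $0.00 + $181,640.32 + $590.96 = $182,231.28.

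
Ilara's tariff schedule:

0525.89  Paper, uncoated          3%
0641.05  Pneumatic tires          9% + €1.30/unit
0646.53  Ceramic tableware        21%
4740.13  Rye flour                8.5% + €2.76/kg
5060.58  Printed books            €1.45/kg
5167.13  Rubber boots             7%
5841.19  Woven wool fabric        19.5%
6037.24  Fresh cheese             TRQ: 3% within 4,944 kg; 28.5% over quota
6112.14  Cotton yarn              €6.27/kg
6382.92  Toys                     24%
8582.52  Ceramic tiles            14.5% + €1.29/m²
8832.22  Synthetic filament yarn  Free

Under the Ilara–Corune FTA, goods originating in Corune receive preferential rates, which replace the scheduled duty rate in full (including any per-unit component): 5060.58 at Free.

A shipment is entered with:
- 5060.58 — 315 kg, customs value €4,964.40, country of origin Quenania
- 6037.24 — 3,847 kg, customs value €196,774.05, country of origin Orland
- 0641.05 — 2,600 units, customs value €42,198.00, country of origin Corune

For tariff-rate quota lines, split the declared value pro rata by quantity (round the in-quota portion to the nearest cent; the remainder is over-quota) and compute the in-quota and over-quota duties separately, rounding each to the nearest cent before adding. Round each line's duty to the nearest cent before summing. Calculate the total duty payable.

Line 1 (5060.58, Quenania, 315 kg, €4,964.40):
Base rate for 5060.58 is €1.45/kg.
5060.58 has an FTA preferential rate, but origin Quenania is not Corune; base rate stands.
Duty = 315 × €1.45 = €456.75.
Line 2 (6037.24, Orland, 3,847 kg, €196,774.05):
Code 6037.24 is under a tariff-rate quota (threshold 4,944 kg). Quantity 3,847 kg is within the quota, so the in-quota rate 3% applies to the full value.
Duty = €196,774.05 × 3% = €5,903.22.
Line 3 (0641.05, Corune, 2,600 units, €42,198.00):
Base rate for 0641.05 is 9% + €1.30/unit.
Origin Corune is the FTA partner but 0641.05 is not on the preference list; base rate stands.
Duty = €42,198.00 × 9% + 2,600 × €1.30 = €7,177.82.
Total = €456.75 + €5,903.22 + €7,177.82 = €13,537.79.

€13,537.79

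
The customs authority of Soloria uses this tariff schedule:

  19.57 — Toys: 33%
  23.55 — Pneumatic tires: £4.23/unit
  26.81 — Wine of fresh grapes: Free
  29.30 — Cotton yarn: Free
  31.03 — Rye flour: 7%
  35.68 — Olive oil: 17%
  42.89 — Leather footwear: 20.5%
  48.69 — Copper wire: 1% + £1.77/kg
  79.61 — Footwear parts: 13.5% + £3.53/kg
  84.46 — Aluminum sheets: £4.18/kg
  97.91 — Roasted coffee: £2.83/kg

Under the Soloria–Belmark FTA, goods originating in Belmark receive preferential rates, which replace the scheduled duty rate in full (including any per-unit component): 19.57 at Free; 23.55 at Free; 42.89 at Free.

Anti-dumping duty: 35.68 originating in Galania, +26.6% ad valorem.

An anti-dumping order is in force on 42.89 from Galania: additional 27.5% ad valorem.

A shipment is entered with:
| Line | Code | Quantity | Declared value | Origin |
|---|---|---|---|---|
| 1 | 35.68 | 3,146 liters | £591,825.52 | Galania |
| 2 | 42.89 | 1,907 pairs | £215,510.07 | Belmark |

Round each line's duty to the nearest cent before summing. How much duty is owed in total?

Line 1 (35.68, Galania, 3,146 liters, £591,825.52):
Base rate for 35.68 is 17%.
Additional duty on 35.68 from Galania: +26.6%. Applied ad valorem rate: 17% + 26.6% = 43.6%.
Duty = £591,825.52 × 43.6% = £258,035.93.
Line 2 (42.89, Belmark, 1,907 pairs, £215,510.07):
Base rate for 42.89 is 20.5%.
Origin Belmark qualifies under the Soloria–Belmark agreement and 42.89 is covered: preferential rate Free applies instead.
The additional-duty order on 42.89 targets Galania, not Belmark; it does not apply.
Duty = £215,510.07 × 0% = £0.00.
Total = £258,035.93 + £0.00 = £258,035.93.

£258,035.93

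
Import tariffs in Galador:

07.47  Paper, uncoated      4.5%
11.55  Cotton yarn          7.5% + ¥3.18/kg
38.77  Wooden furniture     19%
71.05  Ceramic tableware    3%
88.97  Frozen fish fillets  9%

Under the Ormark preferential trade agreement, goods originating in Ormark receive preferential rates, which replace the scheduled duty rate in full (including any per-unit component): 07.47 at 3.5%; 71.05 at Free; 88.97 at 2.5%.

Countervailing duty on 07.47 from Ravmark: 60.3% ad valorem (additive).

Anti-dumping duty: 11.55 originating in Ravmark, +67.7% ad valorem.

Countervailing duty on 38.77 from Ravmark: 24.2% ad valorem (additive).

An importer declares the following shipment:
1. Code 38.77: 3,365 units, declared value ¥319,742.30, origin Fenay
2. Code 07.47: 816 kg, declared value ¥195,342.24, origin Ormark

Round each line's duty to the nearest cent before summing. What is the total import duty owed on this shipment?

Line 1 (38.77, Fenay, 3,365 units, ¥319,742.30):
Base rate for 38.77 is 19%.
The additional-duty order on 38.77 targets Ravmark, not Fenay; it does not apply.
Duty = ¥319,742.30 × 19% = ¥60,751.04.
Line 2 (07.47, Ormark, 816 kg, ¥195,342.24):
Base rate for 07.47 is 4.5%.
Origin Ormark qualifies under the Galador–Ormark agreement and 07.47 is covered: preferential rate 3.5% applies instead.
The additional-duty order on 07.47 targets Ravmark, not Ormark; it does not apply.
Duty = ¥195,342.24 × 3.5% = ¥6,836.98.
Total = ¥60,751.04 + ¥6,836.98 = ¥67,588.02.

¥67,588.02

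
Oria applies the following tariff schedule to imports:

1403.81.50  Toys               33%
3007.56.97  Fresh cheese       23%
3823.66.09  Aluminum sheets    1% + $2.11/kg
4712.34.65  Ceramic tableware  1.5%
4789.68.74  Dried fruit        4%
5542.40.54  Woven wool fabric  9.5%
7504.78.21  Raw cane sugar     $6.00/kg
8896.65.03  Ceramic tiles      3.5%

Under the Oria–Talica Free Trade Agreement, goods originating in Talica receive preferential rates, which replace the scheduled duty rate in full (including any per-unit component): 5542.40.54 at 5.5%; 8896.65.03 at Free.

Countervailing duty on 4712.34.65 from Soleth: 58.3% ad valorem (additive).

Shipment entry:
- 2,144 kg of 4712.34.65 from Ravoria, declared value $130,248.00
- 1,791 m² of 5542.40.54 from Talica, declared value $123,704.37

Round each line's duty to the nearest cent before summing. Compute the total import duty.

$8,757.46

Line 1 (4712.34.65, Ravoria, 2,144 kg, $130,248.00):
Base rate for 4712.34.65 is 1.5%.
The additional-duty order on 4712.34.65 targets Soleth, not Ravoria; it does not apply.
Duty = $130,248.00 × 1.5% = $1,953.72.
Line 2 (5542.40.54, Talica, 1,791 m², $123,704.37):
Base rate for 5542.40.54 is 9.5%.
Origin Talica qualifies under the Oria–Talica agreement and 5542.40.54 is covered: preferential rate 5.5% applies instead.
Duty = $123,704.37 × 5.5% = $6,803.74.
Total = $1,953.72 + $6,803.74 = $8,757.46.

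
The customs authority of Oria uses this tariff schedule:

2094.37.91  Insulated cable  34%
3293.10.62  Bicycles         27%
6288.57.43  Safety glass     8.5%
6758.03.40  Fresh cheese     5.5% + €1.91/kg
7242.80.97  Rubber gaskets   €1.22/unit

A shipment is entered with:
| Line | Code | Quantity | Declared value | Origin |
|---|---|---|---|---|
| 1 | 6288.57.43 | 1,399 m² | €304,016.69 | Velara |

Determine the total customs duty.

€25,841.42

Line 1 (6288.57.43, Velara, 1,399 m², €304,016.69):
Base rate for 6288.57.43 is 8.5%.
Duty = €304,016.69 × 8.5% = €25,841.42.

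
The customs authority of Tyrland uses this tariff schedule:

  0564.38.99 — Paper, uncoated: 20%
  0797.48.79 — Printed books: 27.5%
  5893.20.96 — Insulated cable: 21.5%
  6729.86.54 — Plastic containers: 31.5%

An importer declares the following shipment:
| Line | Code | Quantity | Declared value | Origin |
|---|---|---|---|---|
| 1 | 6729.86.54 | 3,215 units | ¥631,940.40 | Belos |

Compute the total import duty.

Line 1 (6729.86.54, Belos, 3,215 units, ¥631,940.40):
Base rate for 6729.86.54 is 31.5%.
Duty = ¥631,940.40 × 31.5% = ¥199,061.23.

¥199,061.23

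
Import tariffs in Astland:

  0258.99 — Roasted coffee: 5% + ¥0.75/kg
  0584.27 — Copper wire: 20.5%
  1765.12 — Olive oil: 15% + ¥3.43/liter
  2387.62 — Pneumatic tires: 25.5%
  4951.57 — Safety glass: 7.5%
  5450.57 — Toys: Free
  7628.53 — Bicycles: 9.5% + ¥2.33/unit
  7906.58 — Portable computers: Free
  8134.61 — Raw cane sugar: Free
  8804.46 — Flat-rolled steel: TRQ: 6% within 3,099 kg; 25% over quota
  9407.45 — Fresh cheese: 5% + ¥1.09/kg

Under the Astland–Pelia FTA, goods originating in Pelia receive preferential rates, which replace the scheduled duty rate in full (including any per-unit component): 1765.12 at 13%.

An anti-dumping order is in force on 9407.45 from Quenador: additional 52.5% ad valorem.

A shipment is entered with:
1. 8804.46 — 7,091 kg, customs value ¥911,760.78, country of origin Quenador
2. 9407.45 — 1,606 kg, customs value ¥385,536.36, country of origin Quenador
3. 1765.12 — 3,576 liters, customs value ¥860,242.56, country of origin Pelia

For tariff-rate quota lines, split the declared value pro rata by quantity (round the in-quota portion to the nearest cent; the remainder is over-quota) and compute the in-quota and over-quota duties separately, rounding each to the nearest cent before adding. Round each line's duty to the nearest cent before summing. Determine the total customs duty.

Line 1 (8804.46, Quenador, 7,091 kg, ¥911,760.78):
Code 8804.46 is under a tariff-rate quota (threshold 3,099 kg). In-quota: 3,099 kg at 6%; over-quota: 3,992 kg at 25%.
Pro-rata value split: in-quota = ¥911,760.78 × 3,099/7,091 = ¥398,469.42; over-quota = ¥911,760.78 − ¥398,469.42 = ¥513,291.36.
In-quota duty = ¥398,469.42 × 6% = ¥23,908.17. Over-quota duty = ¥513,291.36 × 25% = ¥128,322.84.
Line duty = ¥23,908.17 + ¥128,322.84 = ¥152,231.01.
Line 2 (9407.45, Quenador, 1,606 kg, ¥385,536.36):
Base rate for 9407.45 is 5% + ¥1.09/kg.
Additional duty on 9407.45 from Quenador: +52.5%. Applied ad valorem rate: 5% + 52.5% = 57.5%.
Duty = ¥385,536.36 × 57.5% + 1,606 × ¥1.09 = ¥223,433.95.
Line 3 (1765.12, Pelia, 3,576 liters, ¥860,242.56):
Base rate for 1765.12 is 15% + ¥3.43/liter.
Origin Pelia qualifies under the Astland–Pelia agreement and 1765.12 is covered: preferential rate 13% applies instead.
Duty = ¥860,242.56 × 13% = ¥111,831.53.
Total = ¥152,231.01 + ¥223,433.95 + ¥111,831.53 = ¥487,496.49.

¥487,496.49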